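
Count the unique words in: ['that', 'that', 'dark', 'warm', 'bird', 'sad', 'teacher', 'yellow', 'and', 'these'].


Listing all tokens and tracking unique types:
  Token 1: 'that' -> NEW (unique so far: 1)
  Token 2: 'that' -> duplicate (unique so far: 1)
  Token 3: 'dark' -> NEW (unique so far: 2)
  Token 4: 'warm' -> NEW (unique so far: 3)
  Token 5: 'bird' -> NEW (unique so far: 4)
  Token 6: 'sad' -> NEW (unique so far: 5)
  Token 7: 'teacher' -> NEW (unique so far: 6)
  Token 8: 'yellow' -> NEW (unique so far: 7)
  Token 9: 'and' -> NEW (unique so far: 8)
  Token 10: 'these' -> NEW (unique so far: 9)
Unique types: ('and', 'bird', 'dark', 'sad', 'teacher', 'that', 'these', 'warm', 'yellow')
Vocabulary size: 9

9


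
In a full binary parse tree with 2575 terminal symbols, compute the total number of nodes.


Leaf nodes (terminals): 2575
Internal nodes = n - 1 = 2575 - 1 = 2574
Total = leaves + internal = 2575 + 2574 = 5149

5149


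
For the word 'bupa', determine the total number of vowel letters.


Scanning each character of 'bupa':
  Position 1: 'b' -> consonant (running count: 0)
  Position 2: 'u' -> vowel (running count: 1)
  Position 3: 'p' -> consonant (running count: 1)
  Position 4: 'a' -> vowel (running count: 2)
Total vowels: 2

2


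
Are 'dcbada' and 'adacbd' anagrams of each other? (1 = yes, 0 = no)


Sort characters of 'dcbada': 'aabcdd'
Sort characters of 'adacbd': 'aabcdd'
Sorted forms match -> they ARE anagrams
Result: 1

1


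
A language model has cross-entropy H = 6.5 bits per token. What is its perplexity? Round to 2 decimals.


Perplexity formula: PP = 2^H
H = 6.5
PP = 2^6.5
Decompose: 2^6.5 = 2^6 * 2^0.5 = 2^6 * sqrt(2)
2^6 = 64, sqrt(2) ~ 1.4142136
PP ~ 64 * 1.4142136 = 90.5096704
Rounded to 2 decimals: 90.51

90.51


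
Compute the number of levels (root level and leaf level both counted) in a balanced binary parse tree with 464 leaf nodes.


In a balanced binary tree with n leaves the deepest leaf is ceil(log2(n)) edges below the root,
so counting node levels inclusive of root and leaves gives ceil(log2(n)) + 1 levels.
log2(464) = 8.8580
ceil(8.8580) = 9
levels = 9 + 1 = 10

10


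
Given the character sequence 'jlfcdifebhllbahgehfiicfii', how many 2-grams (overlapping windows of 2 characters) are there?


String 'jlfcdifebhllbahgehfiicfii' has length L = 25.
Number of overlapping n-grams = L - n + 1
Substituting: 25 - 2 + 1 = 24

24


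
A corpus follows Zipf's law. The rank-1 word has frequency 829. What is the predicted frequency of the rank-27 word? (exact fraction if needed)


Zipf's law: freq(rank) = f1 / rank
f1 = 829, rank = 27
freq = 829 / 27
GCD(829, 27) = 1
Simplified: 829/27

829/27


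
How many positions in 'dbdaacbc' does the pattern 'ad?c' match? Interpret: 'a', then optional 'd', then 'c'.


Pattern: ad?c means 'a', then optional 'd', then 'c'.
Scanning 'dbdaacbc' position-by-position:
  Pos 0: window 'dbd' -> no
  Pos 1: window 'bda' -> no
  Pos 2: window 'daa' -> no
  Pos 3: window 'aac' -> no
  Pos 4: window 'acb' -> MATCH
  Pos 5: window 'cbc' -> no
  Pos 6: window 'bc' -> no
  Pos 7: window 'c' -> no
Total matches: 1

1


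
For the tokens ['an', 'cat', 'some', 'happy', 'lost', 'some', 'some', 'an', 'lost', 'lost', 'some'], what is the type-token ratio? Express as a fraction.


Tokens: 11
Unique types: ('an', 'cat', 'happy', 'lost', 'some') = 5
TTR = 5/11
Already in lowest terms.

5/11


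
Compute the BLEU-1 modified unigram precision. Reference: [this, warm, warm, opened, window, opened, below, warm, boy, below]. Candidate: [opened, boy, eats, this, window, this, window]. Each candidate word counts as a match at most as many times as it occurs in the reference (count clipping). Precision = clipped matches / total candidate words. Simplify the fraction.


Reference word counts: {'below': 2, 'boy': 1, 'opened': 2, 'this': 1, 'warm': 3, 'window': 1}
Checking each candidate word (with clipping):
  'opened' -> in reference (ref count 2, used 1/2) -> match (matches: 1)
  'boy' -> in reference (ref count 1, used 1/1) -> match (matches: 2)
  'eats' -> not in reference -> no match (matches: 2)
  'this' -> in reference (ref count 1, used 1/1) -> match (matches: 3)
  'window' -> in reference (ref count 1, used 1/1) -> match (matches: 4)
  'this' -> ref count 1 already used up (1/1) -> clipped, no match (matches: 4)
  'window' -> ref count 1 already used up (1/1) -> clipped, no match (matches: 4)
Clipped matches: 4, Candidate length: 7
Precision = 4/7

4/7


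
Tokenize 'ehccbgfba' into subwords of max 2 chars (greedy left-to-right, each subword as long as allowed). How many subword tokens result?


'ehccbgfba' has 9 characters.
Chunking with max size 2:
  Chunk 1: 'eh' (positions 0-1)
  Chunk 2: 'cc' (positions 2-3)
  Chunk 3: 'bg' (positions 4-5)
  Chunk 4: 'fb' (positions 6-7)
  Chunk 5: 'a' (positions 8-8)
Total chunks: ceil(9 / 2) = 5

5


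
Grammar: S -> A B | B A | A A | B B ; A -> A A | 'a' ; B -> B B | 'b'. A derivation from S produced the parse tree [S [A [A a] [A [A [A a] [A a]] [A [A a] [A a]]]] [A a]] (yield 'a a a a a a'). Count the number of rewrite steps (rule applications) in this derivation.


Every bracketed nonterminal node [X ...] in the tree is produced by exactly one rule application.
Reading the tree off as a leftmost derivation:
  Step 1: S  =>  A A   (applied S -> A A)
  Step 2: A A  =>  A A A   (applied A -> A A)
  Step 3: A A A  =>  a A A   (applied A -> a)
  Step 4: a A A  =>  a A A A   (applied A -> A A)
  Step 5: a A A A  =>  a A A A A   (applied A -> A A)
  Step 6: a A A A A  =>  a a A A A   (applied A -> a)
  Step 7: a a A A A  =>  a a a A A   (applied A -> a)
  Step 8: a a a A A  =>  a a a A A A   (applied A -> A A)
  Step 9: a a a A A A  =>  a a a a A A   (applied A -> a)
  Step 10: a a a a A A  =>  a a a a a A   (applied A -> a)
  Step 11: a a a a a A  =>  a a a a a a   (applied A -> a)
Final yield: a a a a a a
Total rewrite steps: 11

11


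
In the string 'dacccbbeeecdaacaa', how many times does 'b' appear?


Scanning 'dacccbbeeecdaacaa' for 'b':
  Position 5: 'b' -> MATCH (count: 1)
  Position 6: 'b' -> MATCH (count: 2)
Total occurrences of 'b': 2

2


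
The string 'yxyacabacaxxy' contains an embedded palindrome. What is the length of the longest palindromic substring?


Scanning 'yxyacabacaxxy' for palindromic substrings.
Substring at positions 3-9: 'acabaca'.
Check: reverse('acabaca') = 'acabaca' -> palindrome confirmed.
Neighbouring characters ('y' / 'x') break symmetry, so it cannot extend further.
No longer palindromic substring exists; longest length = 7

7


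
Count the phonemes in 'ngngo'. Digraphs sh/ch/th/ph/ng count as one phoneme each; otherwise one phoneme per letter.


Parsing 'ngngo' greedily, digraphs first:
  'ng' -> digraph (1 consonant phoneme) (phonemes so far: 1)
  'ng' -> digraph (1 consonant phoneme) (phonemes so far: 2)
  'o' -> vowel phoneme (phonemes so far: 3)
Total phonemes: 3

3


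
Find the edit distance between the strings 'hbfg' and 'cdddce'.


Building DP table for s1='hbfg' (len 4) and s2='cdddce' (len 6):
       c  d  d  d  c  e
    0  1  2  3  4  5  6
  h 1  1  2  3  4  5  6
  b 2  2  2  3  4  5  6
  f 3  3  3  3  4  5  6
  g 4  4  4  4  4  5  6
Edit distance = dp[4][6] = 6

6


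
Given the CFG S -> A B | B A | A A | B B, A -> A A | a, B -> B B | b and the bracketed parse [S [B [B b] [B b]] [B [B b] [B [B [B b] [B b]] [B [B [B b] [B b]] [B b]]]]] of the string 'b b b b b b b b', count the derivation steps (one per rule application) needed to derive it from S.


Every bracketed nonterminal node [X ...] in the tree is produced by exactly one rule application.
Reading the tree off as a leftmost derivation:
  Step 1: S  =>  B B   (applied S -> B B)
  Step 2: B B  =>  B B B   (applied B -> B B)
  Step 3: B B B  =>  b B B   (applied B -> b)
  Step 4: b B B  =>  b b B   (applied B -> b)
  Step 5: b b B  =>  b b B B   (applied B -> B B)
  Step 6: b b B B  =>  b b b B   (applied B -> b)
  Step 7: b b b B  =>  b b b B B   (applied B -> B B)
  Step 8: b b b B B  =>  b b b B B B   (applied B -> B B)
  Step 9: b b b B B B  =>  b b b b B B   (applied B -> b)
  Step 10: b b b b B B  =>  b b b b b B   (applied B -> b)
  Step 11: b b b b b B  =>  b b b b b B B   (applied B -> B B)
  Step 12: b b b b b B B  =>  b b b b b B B B   (applied B -> B B)
  Step 13: b b b b b B B B  =>  b b b b b b B B   (applied B -> b)
  Step 14: b b b b b b B B  =>  b b b b b b b B   (applied B -> b)
  Step 15: b b b b b b b B  =>  b b b b b b b b   (applied B -> b)
Final yield: b b b b b b b b
Total rewrite steps: 15

15


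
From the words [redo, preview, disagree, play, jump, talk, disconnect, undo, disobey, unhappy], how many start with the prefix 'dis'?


Checking each word for prefix 'dis':
  'redo' -> no (count: 0)
  'preview' -> no (count: 0)
  'disagree' -> YES, starts with 'dis' (count: 1)
  'play' -> no (count: 1)
  'jump' -> no (count: 1)
  'talk' -> no (count: 1)
  'disconnect' -> YES, starts with 'dis' (count: 2)
  'undo' -> no (count: 2)
  'disobey' -> YES, starts with 'dis' (count: 3)
  'unhappy' -> no (count: 3)
Total with prefix 'dis': 3

3


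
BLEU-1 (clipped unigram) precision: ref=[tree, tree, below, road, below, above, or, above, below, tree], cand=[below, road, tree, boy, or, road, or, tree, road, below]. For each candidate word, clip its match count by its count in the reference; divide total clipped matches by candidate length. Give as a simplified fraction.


Reference word counts: {'above': 2, 'below': 3, 'or': 1, 'road': 1, 'tree': 3}
Checking each candidate word (with clipping):
  'below' -> in reference (ref count 3, used 1/3) -> match (matches: 1)
  'road' -> in reference (ref count 1, used 1/1) -> match (matches: 2)
  'tree' -> in reference (ref count 3, used 1/3) -> match (matches: 3)
  'boy' -> not in reference -> no match (matches: 3)
  'or' -> in reference (ref count 1, used 1/1) -> match (matches: 4)
  'road' -> ref count 1 already used up (1/1) -> clipped, no match (matches: 4)
  'or' -> ref count 1 already used up (1/1) -> clipped, no match (matches: 4)
  'tree' -> in reference (ref count 3, used 2/3) -> match (matches: 5)
  'road' -> ref count 1 already used up (1/1) -> clipped, no match (matches: 5)
  'below' -> in reference (ref count 3, used 2/3) -> match (matches: 6)
Clipped matches: 6, Candidate length: 10
Precision = 6/10 = 3/5

3/5


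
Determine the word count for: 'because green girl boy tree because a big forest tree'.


Counting words by splitting on spaces:
  Word 1: 'because'
  Word 2: 'green'
  Word 3: 'girl'
  Word 4: 'boy'
  Word 5: 'tree'
  Word 6: 'because'
  Word 7: 'a'
  Word 8: 'big'
  Word 9: 'forest'
  Word 10: 'tree'
Total words: 10

10


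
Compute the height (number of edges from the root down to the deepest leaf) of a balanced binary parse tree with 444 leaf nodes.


In a balanced binary tree with n leaves the deepest leaf is ceil(log2(n)) edges below the root.
log2(444) = 8.7944
ceil(8.7944) = 9
height (edges) = 9

9


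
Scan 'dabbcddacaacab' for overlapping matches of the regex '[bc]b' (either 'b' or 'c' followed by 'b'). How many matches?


Pattern: [bc]b means either 'b' or 'c' followed by 'b'.
Scanning 'dabbcddacaacab' position-by-position:
  Pos 0: window 'da' -> no
  Pos 1: window 'ab' -> no
  Pos 2: window 'bb' -> MATCH
  Pos 3: window 'bc' -> no
  Pos 4: window 'cd' -> no
  Pos 5: window 'dd' -> no
  Pos 6: window 'da' -> no
  Pos 7: window 'ac' -> no
  Pos 8: window 'ca' -> no
  Pos 9: window 'aa' -> no
  Pos 10: window 'ac' -> no
  Pos 11: window 'ca' -> no
  Pos 12: window 'ab' -> no
  Pos 13: window 'b' -> no
Total matches: 1

1


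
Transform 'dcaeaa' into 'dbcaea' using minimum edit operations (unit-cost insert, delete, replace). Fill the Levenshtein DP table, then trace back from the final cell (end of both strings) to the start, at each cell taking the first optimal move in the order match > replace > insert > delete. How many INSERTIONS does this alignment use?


Edit distance = 2. Backtracking from cell (6, 6) with preference match > replace > insert > delete,
then listing the resulting alignment 'dcaeaa' -> 'dbcaea' left to right:
  Step 1: keep 'd'
  Step 2: insert 'b' [insertion #1]
  Step 3: keep 'c'
  Step 4: keep 'a'
  Step 5: keep 'e'
  Step 6: delete 'a'
  Step 7: keep 'a'
Total insertions: 1

1


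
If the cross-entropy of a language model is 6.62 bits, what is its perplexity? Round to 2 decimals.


Perplexity formula: PP = 2^H
H = 6.62
PP = 2^6.62
Decompose: 2^6.62 = 2^6 * 2^0.62
2^6 = 64, 2^0.62 ~ 1.5368752
PP ~ 64 * 1.5368752 = 98.3600128
Rounded to 2 decimals: 98.36

98.36


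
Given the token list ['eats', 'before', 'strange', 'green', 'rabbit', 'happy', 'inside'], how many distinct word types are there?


Listing all tokens and tracking unique types:
  Token 1: 'eats' -> NEW (unique so far: 1)
  Token 2: 'before' -> NEW (unique so far: 2)
  Token 3: 'strange' -> NEW (unique so far: 3)
  Token 4: 'green' -> NEW (unique so far: 4)
  Token 5: 'rabbit' -> NEW (unique so far: 5)
  Token 6: 'happy' -> NEW (unique so far: 6)
  Token 7: 'inside' -> NEW (unique so far: 7)
Unique types: ('before', 'eats', 'green', 'happy', 'inside', 'rabbit', 'strange')
Vocabulary size: 7

7


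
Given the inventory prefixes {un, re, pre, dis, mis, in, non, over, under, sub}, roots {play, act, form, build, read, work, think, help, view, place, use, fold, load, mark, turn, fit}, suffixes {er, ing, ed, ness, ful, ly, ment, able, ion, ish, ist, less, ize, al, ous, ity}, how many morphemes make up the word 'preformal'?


Segmenting 'preformal' against the inventory:
  'pre' -> prefix (morpheme 1)
  'form' -> root (morpheme 2)
  'al' -> suffix (morpheme 3)
Total morphemes: 3

3


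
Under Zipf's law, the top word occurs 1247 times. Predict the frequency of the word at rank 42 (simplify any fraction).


Zipf's law: freq(rank) = f1 / rank
f1 = 1247, rank = 42
freq = 1247 / 42
GCD(1247, 42) = 1
Simplified: 1247/42

1247/42


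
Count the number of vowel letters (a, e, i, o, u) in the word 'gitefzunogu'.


Scanning each character of 'gitefzunogu':
  Position 1: 'g' -> consonant (running count: 0)
  Position 2: 'i' -> vowel (running count: 1)
  Position 3: 't' -> consonant (running count: 1)
  Position 4: 'e' -> vowel (running count: 2)
  Position 5: 'f' -> consonant (running count: 2)
  Position 6: 'z' -> consonant (running count: 2)
  Position 7: 'u' -> vowel (running count: 3)
  Position 8: 'n' -> consonant (running count: 3)
  Position 9: 'o' -> vowel (running count: 4)
  Position 10: 'g' -> consonant (running count: 4)
  Position 11: 'u' -> vowel (running count: 5)
Total vowels: 5

5


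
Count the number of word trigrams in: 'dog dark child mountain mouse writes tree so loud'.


Word trigrams from [9] words:
  Trigram 1: (dog dark child)
  Trigram 2: (dark child mountain)
  Trigram 3: (child mountain mouse)
  Trigram 4: (mountain mouse writes)
  Trigram 5: (mouse writes tree)
  Trigram 6: (writes tree so)
  Trigram 7: (tree so loud)
Total word trigrams: 9 - 2 = 7

7


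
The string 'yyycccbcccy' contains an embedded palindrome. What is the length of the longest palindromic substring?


Scanning 'yyycccbcccy' for palindromic substrings.
Substring at positions 2-10: 'ycccbcccy'.
Check: reverse('ycccbcccy') = 'ycccbcccy' -> palindrome confirmed.
Neighbouring characters ('y' / '-') break symmetry, so it cannot extend further.
No longer palindromic substring exists; longest length = 9

9


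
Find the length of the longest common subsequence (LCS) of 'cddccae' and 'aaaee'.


DP table for LCS of 'cddccae' and 'aaaee':
       a  a  a  e  e
    0  0  0  0  0  0
  c 0  0  0  0  0  0
  d 0  0  0  0  0  0
  d 0  0  0  0  0  0
  c 0  0  0  0  0  0
  c 0  0  0  0  0  0
  a 0  1  1  1  1  1
  e 0  1  1  1  2  2
LCS: 'ae'
LCS length = 2

2


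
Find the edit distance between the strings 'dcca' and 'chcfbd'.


Building DP table for s1='dcca' (len 4) and s2='chcfbd' (len 6):
       c  h  c  f  b  d
    0  1  2  3  4  5  6
  d 1  1  2  3  4  5  5
  c 2  1  2  2  3  4  5
  c 3  2  2  2  3  4  5
  a 4  3  3  3  3  4  5
Edit distance = dp[4][6] = 5

5


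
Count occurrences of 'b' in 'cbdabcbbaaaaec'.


Scanning 'cbdabcbbaaaaec' for 'b':
  Position 1: 'b' -> MATCH (count: 1)
  Position 4: 'b' -> MATCH (count: 2)
  Position 6: 'b' -> MATCH (count: 3)
  Position 7: 'b' -> MATCH (count: 4)
Total occurrences of 'b': 4

4


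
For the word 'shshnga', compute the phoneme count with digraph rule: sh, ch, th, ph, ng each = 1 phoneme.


Parsing 'shshnga' greedily, digraphs first:
  'sh' -> digraph (1 consonant phoneme) (phonemes so far: 1)
  'sh' -> digraph (1 consonant phoneme) (phonemes so far: 2)
  'ng' -> digraph (1 consonant phoneme) (phonemes so far: 3)
  'a' -> vowel phoneme (phonemes so far: 4)
Total phonemes: 4

4


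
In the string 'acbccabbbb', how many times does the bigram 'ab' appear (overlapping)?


Scanning 'acbccabbbb' for bigram 'ab':
  Position 0: 'ac' -> no
  Position 1: 'cb' -> no
  Position 2: 'bc' -> no
  Position 3: 'cc' -> no
  Position 4: 'ca' -> no
  Position 5: 'ab' -> MATCH
  Position 6: 'bb' -> no
  Position 7: 'bb' -> no
  Position 8: 'bb' -> no
Total matches: 1

1


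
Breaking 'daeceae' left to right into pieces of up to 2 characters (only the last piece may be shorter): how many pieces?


'daeceae' has 7 characters.
Chunking with max size 2:
  Chunk 1: 'da' (positions 0-1)
  Chunk 2: 'ec' (positions 2-3)
  Chunk 3: 'ea' (positions 4-5)
  Chunk 4: 'e' (positions 6-6)
Total chunks: ceil(7 / 2) = 4

4


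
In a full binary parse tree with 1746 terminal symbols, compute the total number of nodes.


Leaf nodes (terminals): 1746
Internal nodes = n - 1 = 1746 - 1 = 1745
Total = leaves + internal = 1746 + 1745 = 3491

3491


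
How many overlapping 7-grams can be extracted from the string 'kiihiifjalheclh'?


String 'kiihiifjalheclh' has length L = 15.
Number of overlapping n-grams = L - n + 1
Substituting: 15 - 7 + 1 = 9

9


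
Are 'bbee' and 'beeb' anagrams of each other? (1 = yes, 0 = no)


Sort characters of 'bbee': 'bbee'
Sort characters of 'beeb': 'bbee'
Sorted forms match -> they ARE anagrams
Result: 1

1


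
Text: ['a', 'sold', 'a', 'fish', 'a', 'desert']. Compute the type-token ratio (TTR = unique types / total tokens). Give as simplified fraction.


Tokens: 6
Unique types: ('a', 'desert', 'fish', 'sold') = 4
TTR = 4/6
Simplify: divide both by 2 -> 2/3
TTR = 2/3

2/3


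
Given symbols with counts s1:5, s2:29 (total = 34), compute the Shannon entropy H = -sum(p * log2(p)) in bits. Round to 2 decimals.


Computing entropy H = -sum(p_i * log2(p_i)):
  s1: p = 5/34 = 0.1471, -p*log2(p) = 0.4067
  s2: p = 29/34 = 0.8529, -p*log2(p) = 0.1957
H = sum of terms = 0.6024
Rounded to 2 decimals: 0.60

0.60


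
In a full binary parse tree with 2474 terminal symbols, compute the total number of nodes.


Leaf nodes (terminals): 2474
Internal nodes = n - 1 = 2474 - 1 = 2473
Total = leaves + internal = 2474 + 2473 = 4947

4947


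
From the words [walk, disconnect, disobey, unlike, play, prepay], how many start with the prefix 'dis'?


Checking each word for prefix 'dis':
  'walk' -> no (count: 0)
  'disconnect' -> YES, starts with 'dis' (count: 1)
  'disobey' -> YES, starts with 'dis' (count: 2)
  'unlike' -> no (count: 2)
  'play' -> no (count: 2)
  'prepay' -> no (count: 2)
Total with prefix 'dis': 2

2


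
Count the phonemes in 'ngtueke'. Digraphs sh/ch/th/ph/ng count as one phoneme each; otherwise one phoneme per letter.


Parsing 'ngtueke' greedily, digraphs first:
  'ng' -> digraph (1 consonant phoneme) (phonemes so far: 1)
  't' -> consonant phoneme (phonemes so far: 2)
  'u' -> vowel phoneme (phonemes so far: 3)
  'e' -> vowel phoneme (phonemes so far: 4)
  'k' -> consonant phoneme (phonemes so far: 5)
  'e' -> vowel phoneme (phonemes so far: 6)
Total phonemes: 6

6


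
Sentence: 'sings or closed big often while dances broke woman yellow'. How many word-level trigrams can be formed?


Word trigrams from [10] words:
  Trigram 1: (sings or closed)
  Trigram 2: (or closed big)
  Trigram 3: (closed big often)
  Trigram 4: (big often while)
  Trigram 5: (often while dances)
  Trigram 6: (while dances broke)
  Trigram 7: (dances broke woman)
  Trigram 8: (broke woman yellow)
Total word trigrams: 10 - 2 = 8

8


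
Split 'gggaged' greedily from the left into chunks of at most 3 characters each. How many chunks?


'gggaged' has 7 characters.
Chunking with max size 3:
  Chunk 1: 'ggg' (positions 0-2)
  Chunk 2: 'age' (positions 3-5)
  Chunk 3: 'd' (positions 6-6)
Total chunks: ceil(7 / 3) = 3

3


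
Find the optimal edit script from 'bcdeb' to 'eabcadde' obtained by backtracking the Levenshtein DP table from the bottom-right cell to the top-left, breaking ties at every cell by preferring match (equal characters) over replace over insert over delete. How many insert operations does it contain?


Edit distance = 5. Backtracking from cell (5, 8) with preference match > replace > insert > delete,
then listing the resulting alignment 'bcdeb' -> 'eabcadde' left to right:
  Step 1: insert 'e' [insertion #1]
  Step 2: insert 'a' [insertion #2]
  Step 3: keep 'b'
  Step 4: keep 'c'
  Step 5: insert 'a' [insertion #3]
  Step 6: keep 'd'
  Step 7: replace e->d
  Step 8: replace b->e
Total insertions: 3

3


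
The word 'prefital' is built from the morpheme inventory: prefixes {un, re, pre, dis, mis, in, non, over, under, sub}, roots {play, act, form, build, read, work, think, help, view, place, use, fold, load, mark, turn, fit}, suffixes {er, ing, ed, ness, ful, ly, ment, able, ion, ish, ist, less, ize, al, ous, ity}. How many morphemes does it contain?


Segmenting 'prefital' against the inventory:
  'pre' -> prefix (morpheme 1)
  'fit' -> root (morpheme 2)
  'al' -> suffix (morpheme 3)
Total morphemes: 3

3


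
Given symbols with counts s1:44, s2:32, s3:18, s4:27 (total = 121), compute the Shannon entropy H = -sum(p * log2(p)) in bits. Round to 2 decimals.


Computing entropy H = -sum(p_i * log2(p_i)):
  s1: p = 44/121 = 0.3636, -p*log2(p) = 0.5307
  s2: p = 32/121 = 0.2645, -p*log2(p) = 0.5075
  s3: p = 18/121 = 0.1488, -p*log2(p) = 0.4089
  s4: p = 27/121 = 0.2231, -p*log2(p) = 0.4829
H = sum of terms = 1.9300
Rounded to 2 decimals: 1.93

1.93


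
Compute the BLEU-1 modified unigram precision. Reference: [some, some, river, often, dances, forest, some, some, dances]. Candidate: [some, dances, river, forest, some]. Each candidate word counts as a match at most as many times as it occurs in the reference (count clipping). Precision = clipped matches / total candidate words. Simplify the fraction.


Reference word counts: {'dances': 2, 'forest': 1, 'often': 1, 'river': 1, 'some': 4}
Checking each candidate word (with clipping):
  'some' -> in reference (ref count 4, used 1/4) -> match (matches: 1)
  'dances' -> in reference (ref count 2, used 1/2) -> match (matches: 2)
  'river' -> in reference (ref count 1, used 1/1) -> match (matches: 3)
  'forest' -> in reference (ref count 1, used 1/1) -> match (matches: 4)
  'some' -> in reference (ref count 4, used 2/4) -> match (matches: 5)
Clipped matches: 5, Candidate length: 5
Precision = 5/5 = 1

1


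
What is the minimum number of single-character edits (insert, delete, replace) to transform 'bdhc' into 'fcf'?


Building DP table for s1='bdhc' (len 4) and s2='fcf' (len 3):
       f  c  f
    0  1  2  3
  b 1  1  2  3
  d 2  2  2  3
  h 3  3  3  3
  c 4  4  3  4
Edit distance = dp[4][3] = 4

4


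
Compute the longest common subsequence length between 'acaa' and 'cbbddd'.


DP table for LCS of 'acaa' and 'cbbddd':
       c  b  b  d  d  d
    0  0  0  0  0  0  0
  a 0  0  0  0  0  0  0
  c 0  1  1  1  1  1  1
  a 0  1  1  1  1  1  1
  a 0  1  1  1  1  1  1
LCS: 'c'
LCS length = 1

1


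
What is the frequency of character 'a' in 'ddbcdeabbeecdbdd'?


Scanning 'ddbcdeabbeecdbdd' for 'a':
  Position 6: 'a' -> MATCH (count: 1)
Total occurrences of 'a': 1

1


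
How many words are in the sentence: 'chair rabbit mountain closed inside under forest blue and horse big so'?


Counting words by splitting on spaces:
  Word 1: 'chair'
  Word 2: 'rabbit'
  Word 3: 'mountain'
  Word 4: 'closed'
  Word 5: 'inside'
  Word 6: 'under'
  Word 7: 'forest'
  Word 8: 'blue'
  Word 9: 'and'
  Word 10: 'horse'
  Word 11: 'big'
  Word 12: 'so'
Total words: 12

12


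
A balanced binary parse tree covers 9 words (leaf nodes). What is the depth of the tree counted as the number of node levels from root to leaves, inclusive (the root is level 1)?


In a balanced binary tree with n leaves the deepest leaf is ceil(log2(n)) edges below the root,
so counting node levels inclusive of root and leaves gives ceil(log2(n)) + 1 levels.
log2(9) = 3.1699
ceil(3.1699) = 4
levels = 4 + 1 = 5

5


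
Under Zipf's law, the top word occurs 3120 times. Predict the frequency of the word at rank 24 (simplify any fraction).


Zipf's law: freq(rank) = f1 / rank
f1 = 3120, rank = 24
freq = 3120 / 24
= 130

130


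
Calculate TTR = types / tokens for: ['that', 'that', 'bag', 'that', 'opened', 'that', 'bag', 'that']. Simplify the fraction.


Tokens: 8
Unique types: ('bag', 'opened', 'that') = 3
TTR = 3/8
Already in lowest terms.

3/8


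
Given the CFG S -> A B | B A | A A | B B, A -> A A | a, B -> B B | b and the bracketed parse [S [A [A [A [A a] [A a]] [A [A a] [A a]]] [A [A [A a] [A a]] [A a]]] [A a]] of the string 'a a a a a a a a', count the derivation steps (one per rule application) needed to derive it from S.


Every bracketed nonterminal node [X ...] in the tree is produced by exactly one rule application.
Reading the tree off as a leftmost derivation:
  Step 1: S  =>  A A   (applied S -> A A)
  Step 2: A A  =>  A A A   (applied A -> A A)
  Step 3: A A A  =>  A A A A   (applied A -> A A)
  Step 4: A A A A  =>  A A A A A   (applied A -> A A)
  Step 5: A A A A A  =>  a A A A A   (applied A -> a)
  Step 6: a A A A A  =>  a a A A A   (applied A -> a)
  Step 7: a a A A A  =>  a a A A A A   (applied A -> A A)
  Step 8: a a A A A A  =>  a a a A A A   (applied A -> a)
  Step 9: a a a A A A  =>  a a a a A A   (applied A -> a)
  Step 10: a a a a A A  =>  a a a a A A A   (applied A -> A A)
  Step 11: a a a a A A A  =>  a a a a A A A A   (applied A -> A A)
  Step 12: a a a a A A A A  =>  a a a a a A A A   (applied A -> a)
  Step 13: a a a a a A A A  =>  a a a a a a A A   (applied A -> a)
  Step 14: a a a a a a A A  =>  a a a a a a a A   (applied A -> a)
  Step 15: a a a a a a a A  =>  a a a a a a a a   (applied A -> a)
Final yield: a a a a a a a a
Total rewrite steps: 15

15


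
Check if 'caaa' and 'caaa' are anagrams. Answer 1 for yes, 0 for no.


Sort characters of 'caaa': 'aaac'
Sort characters of 'caaa': 'aaac'
Sorted forms match -> they ARE anagrams
Result: 1

1


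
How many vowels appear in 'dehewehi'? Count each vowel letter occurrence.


Scanning each character of 'dehewehi':
  Position 1: 'd' -> consonant (running count: 0)
  Position 2: 'e' -> vowel (running count: 1)
  Position 3: 'h' -> consonant (running count: 1)
  Position 4: 'e' -> vowel (running count: 2)
  Position 5: 'w' -> consonant (running count: 2)
  Position 6: 'e' -> vowel (running count: 3)
  Position 7: 'h' -> consonant (running count: 3)
  Position 8: 'i' -> vowel (running count: 4)
Total vowels: 4

4


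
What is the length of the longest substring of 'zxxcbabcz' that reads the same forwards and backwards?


Scanning 'zxxcbabcz' for palindromic substrings.
Substring at positions 3-7: 'cbabc'.
Check: reverse('cbabc') = 'cbabc' -> palindrome confirmed.
Neighbouring characters ('x' / 'z') break symmetry, so it cannot extend further.
No longer palindromic substring exists; longest length = 5

5


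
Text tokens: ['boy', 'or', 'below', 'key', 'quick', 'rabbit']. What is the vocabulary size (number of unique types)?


Listing all tokens and tracking unique types:
  Token 1: 'boy' -> NEW (unique so far: 1)
  Token 2: 'or' -> NEW (unique so far: 2)
  Token 3: 'below' -> NEW (unique so far: 3)
  Token 4: 'key' -> NEW (unique so far: 4)
  Token 5: 'quick' -> NEW (unique so far: 5)
  Token 6: 'rabbit' -> NEW (unique so far: 6)
Unique types: ('below', 'boy', 'key', 'or', 'quick', 'rabbit')
Vocabulary size: 6

6


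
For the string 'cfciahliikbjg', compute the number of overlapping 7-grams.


String 'cfciahliikbjg' has length L = 13.
Number of overlapping n-grams = L - n + 1
Substituting: 13 - 7 + 1 = 7

7


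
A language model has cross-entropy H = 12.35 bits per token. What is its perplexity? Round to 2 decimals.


Perplexity formula: PP = 2^H
H = 12.35
PP = 2^12.35
Decompose: 2^12.35 = 2^12 * 2^0.35
2^12 = 4096, 2^0.35 ~ 1.2745606
PP ~ 4096 * 1.2745606 = 5220.6002176
Rounded to 2 decimals: 5220.60

5220.60


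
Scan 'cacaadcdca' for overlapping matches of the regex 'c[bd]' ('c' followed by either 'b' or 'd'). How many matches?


Pattern: c[bd] means 'c' followed by either 'b' or 'd'.
Scanning 'cacaadcdca' position-by-position:
  Pos 0: window 'ca' -> no
  Pos 1: window 'ac' -> no
  Pos 2: window 'ca' -> no
  Pos 3: window 'aa' -> no
  Pos 4: window 'ad' -> no
  Pos 5: window 'dc' -> no
  Pos 6: window 'cd' -> MATCH
  Pos 7: window 'dc' -> no
  Pos 8: window 'ca' -> no
  Pos 9: window 'a' -> no
Total matches: 1

1


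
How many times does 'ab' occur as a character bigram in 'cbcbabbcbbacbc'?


Scanning 'cbcbabbcbbacbc' for bigram 'ab':
  Position 0: 'cb' -> no
  Position 1: 'bc' -> no
  Position 2: 'cb' -> no
  Position 3: 'ba' -> no
  Position 4: 'ab' -> MATCH
  Position 5: 'bb' -> no
  Position 6: 'bc' -> no
  Position 7: 'cb' -> no
  Position 8: 'bb' -> no
  Position 9: 'ba' -> no
  Position 10: 'ac' -> no
  Position 11: 'cb' -> no
  Position 12: 'bc' -> no
Total matches: 1

1


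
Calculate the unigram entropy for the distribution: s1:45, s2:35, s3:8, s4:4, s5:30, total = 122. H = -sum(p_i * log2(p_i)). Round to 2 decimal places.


Computing entropy H = -sum(p_i * log2(p_i)):
  s1: p = 45/122 = 0.3689, -p*log2(p) = 0.5307
  s2: p = 35/122 = 0.2869, -p*log2(p) = 0.5168
  s3: p = 8/122 = 0.0656, -p*log2(p) = 0.2578
  s4: p = 4/122 = 0.0328, -p*log2(p) = 0.1617
  s5: p = 30/122 = 0.2459, -p*log2(p) = 0.4977
H = sum of terms = 1.9647
Rounded to 2 decimals: 1.96

1.96


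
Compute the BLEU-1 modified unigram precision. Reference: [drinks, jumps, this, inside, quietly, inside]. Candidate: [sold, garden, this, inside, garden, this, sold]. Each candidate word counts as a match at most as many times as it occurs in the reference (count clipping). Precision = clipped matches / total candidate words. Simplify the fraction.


Reference word counts: {'drinks': 1, 'inside': 2, 'jumps': 1, 'quietly': 1, 'this': 1}
Checking each candidate word (with clipping):
  'sold' -> not in reference -> no match (matches: 0)
  'garden' -> not in reference -> no match (matches: 0)
  'this' -> in reference (ref count 1, used 1/1) -> match (matches: 1)
  'inside' -> in reference (ref count 2, used 1/2) -> match (matches: 2)
  'garden' -> not in reference -> no match (matches: 2)
  'this' -> ref count 1 already used up (1/1) -> clipped, no match (matches: 2)
  'sold' -> not in reference -> no match (matches: 2)
Clipped matches: 2, Candidate length: 7
Precision = 2/7

2/7


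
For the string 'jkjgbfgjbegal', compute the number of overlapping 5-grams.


String 'jkjgbfgjbegal' has length L = 13.
Number of overlapping n-grams = L - n + 1
Substituting: 13 - 5 + 1 = 9

9


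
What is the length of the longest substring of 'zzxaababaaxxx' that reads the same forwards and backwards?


Scanning 'zzxaababaaxxx' for palindromic substrings.
Substring at positions 2-10: 'xaababaax'.
Check: reverse('xaababaax') = 'xaababaax' -> palindrome confirmed.
Neighbouring characters ('z' / 'x') break symmetry, so it cannot extend further.
No longer palindromic substring exists; longest length = 9

9


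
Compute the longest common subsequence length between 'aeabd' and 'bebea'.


DP table for LCS of 'aeabd' and 'bebea':
       b  e  b  e  a
    0  0  0  0  0  0
  a 0  0  0  0  0  1
  e 0  0  1  1  1  1
  a 0  0  1  1  1  2
  b 0  1  1  2  2  2
  d 0  1  1  2  2  2
LCS: 'ea'
LCS length = 2

2


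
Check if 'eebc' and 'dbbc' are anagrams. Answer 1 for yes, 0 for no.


Sort characters of 'eebc': 'bcee'
Sort characters of 'dbbc': 'bbcd'
Sorted forms differ -> they are NOT anagrams
Result: 0

0


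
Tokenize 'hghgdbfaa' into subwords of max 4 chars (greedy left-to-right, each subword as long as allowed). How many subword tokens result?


'hghgdbfaa' has 9 characters.
Chunking with max size 4:
  Chunk 1: 'hghg' (positions 0-3)
  Chunk 2: 'dbfa' (positions 4-7)
  Chunk 3: 'a' (positions 8-8)
Total chunks: ceil(9 / 4) = 3

3


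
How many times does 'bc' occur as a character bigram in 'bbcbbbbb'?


Scanning 'bbcbbbbb' for bigram 'bc':
  Position 0: 'bb' -> no
  Position 1: 'bc' -> MATCH
  Position 2: 'cb' -> no
  Position 3: 'bb' -> no
  Position 4: 'bb' -> no
  Position 5: 'bb' -> no
  Position 6: 'bb' -> no
Total matches: 1

1


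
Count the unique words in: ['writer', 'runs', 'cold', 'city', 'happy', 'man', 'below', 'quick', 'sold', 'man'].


Listing all tokens and tracking unique types:
  Token 1: 'writer' -> NEW (unique so far: 1)
  Token 2: 'runs' -> NEW (unique so far: 2)
  Token 3: 'cold' -> NEW (unique so far: 3)
  Token 4: 'city' -> NEW (unique so far: 4)
  Token 5: 'happy' -> NEW (unique so far: 5)
  Token 6: 'man' -> NEW (unique so far: 6)
  Token 7: 'below' -> NEW (unique so far: 7)
  Token 8: 'quick' -> NEW (unique so far: 8)
  Token 9: 'sold' -> NEW (unique so far: 9)
  Token 10: 'man' -> duplicate (unique so far: 9)
Unique types: ('below', 'city', 'cold', 'happy', 'man', 'quick', 'runs', 'sold', 'writer')
Vocabulary size: 9

9


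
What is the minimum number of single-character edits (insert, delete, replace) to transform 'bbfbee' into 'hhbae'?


Building DP table for s1='bbfbee' (len 6) and s2='hhbae' (len 5):
       h  h  b  a  e
    0  1  2  3  4  5
  b 1  1  2  2  3  4
  b 2  2  2  2  3  4
  f 3  3  3  3  3  4
  b 4  4  4  3  4  4
  e 5  5  5  4  4  4
  e 6  6  6  5  5  4
Edit distance = dp[6][5] = 4

4


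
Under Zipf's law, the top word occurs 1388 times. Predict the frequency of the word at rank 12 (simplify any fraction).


Zipf's law: freq(rank) = f1 / rank
f1 = 1388, rank = 12
freq = 1388 / 12
GCD(1388, 12) = 4
Simplified: 347/3

347/3


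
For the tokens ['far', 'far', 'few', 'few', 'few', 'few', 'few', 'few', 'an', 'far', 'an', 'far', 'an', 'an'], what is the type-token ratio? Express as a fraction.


Tokens: 14
Unique types: ('an', 'far', 'few') = 3
TTR = 3/14
Already in lowest terms.

3/14


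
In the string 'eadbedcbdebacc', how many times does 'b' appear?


Scanning 'eadbedcbdebacc' for 'b':
  Position 3: 'b' -> MATCH (count: 1)
  Position 7: 'b' -> MATCH (count: 2)
  Position 10: 'b' -> MATCH (count: 3)
Total occurrences of 'b': 3

3


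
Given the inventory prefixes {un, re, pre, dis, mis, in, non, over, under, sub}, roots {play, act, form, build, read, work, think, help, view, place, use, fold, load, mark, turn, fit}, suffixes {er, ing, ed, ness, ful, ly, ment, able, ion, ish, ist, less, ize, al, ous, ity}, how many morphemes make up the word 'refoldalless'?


Segmenting 'refoldalless' against the inventory:
  're' -> prefix (morpheme 1)
  'fold' -> root (morpheme 2)
  'al' -> suffix (morpheme 3)
  'less' -> suffix (morpheme 4)
Total morphemes: 4

4


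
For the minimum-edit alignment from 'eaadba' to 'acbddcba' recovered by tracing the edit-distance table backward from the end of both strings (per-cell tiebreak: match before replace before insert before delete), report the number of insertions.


Edit distance = 5. Backtracking from cell (6, 8) with preference match > replace > insert > delete,
then listing the resulting alignment 'eaadba' -> 'acbddcba' left to right:
  Step 1: insert 'a' [insertion #1]
  Step 2: replace e->c
  Step 3: replace a->b
  Step 4: replace a->d
  Step 5: keep 'd'
  Step 6: insert 'c' [insertion #2]
  Step 7: keep 'b'
  Step 8: keep 'a'
Total insertions: 2

2


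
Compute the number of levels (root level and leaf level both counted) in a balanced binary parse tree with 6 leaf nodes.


In a balanced binary tree with n leaves the deepest leaf is ceil(log2(n)) edges below the root,
so counting node levels inclusive of root and leaves gives ceil(log2(n)) + 1 levels.
log2(6) = 2.5850
ceil(2.5850) = 3
levels = 3 + 1 = 4

4


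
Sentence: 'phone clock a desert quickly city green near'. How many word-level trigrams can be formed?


Word trigrams from [8] words:
  Trigram 1: (phone clock a)
  Trigram 2: (clock a desert)
  Trigram 3: (a desert quickly)
  Trigram 4: (desert quickly city)
  Trigram 5: (quickly city green)
  Trigram 6: (city green near)
Total word trigrams: 8 - 2 = 6

6


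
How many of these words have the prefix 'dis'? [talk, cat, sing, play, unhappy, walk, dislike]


Checking each word for prefix 'dis':
  'talk' -> no (count: 0)
  'cat' -> no (count: 0)
  'sing' -> no (count: 0)
  'play' -> no (count: 0)
  'unhappy' -> no (count: 0)
  'walk' -> no (count: 0)
  'dislike' -> YES, starts with 'dis' (count: 1)
Total with prefix 'dis': 1

1


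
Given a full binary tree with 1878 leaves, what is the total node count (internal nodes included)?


Leaf nodes (terminals): 1878
Internal nodes = n - 1 = 1878 - 1 = 1877
Total = leaves + internal = 1878 + 1877 = 3755

3755


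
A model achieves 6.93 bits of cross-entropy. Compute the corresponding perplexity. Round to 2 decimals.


Perplexity formula: PP = 2^H
H = 6.93
PP = 2^6.93
Decompose: 2^6.93 = 2^6 * 2^0.93
2^6 = 64, 2^0.93 ~ 1.9052760
PP ~ 64 * 1.9052760 = 121.9376640
Rounded to 2 decimals: 121.94

121.94


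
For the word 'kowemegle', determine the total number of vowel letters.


Scanning each character of 'kowemegle':
  Position 1: 'k' -> consonant (running count: 0)
  Position 2: 'o' -> vowel (running count: 1)
  Position 3: 'w' -> consonant (running count: 1)
  Position 4: 'e' -> vowel (running count: 2)
  Position 5: 'm' -> consonant (running count: 2)
  Position 6: 'e' -> vowel (running count: 3)
  Position 7: 'g' -> consonant (running count: 3)
  Position 8: 'l' -> consonant (running count: 3)
  Position 9: 'e' -> vowel (running count: 4)
Total vowels: 4

4


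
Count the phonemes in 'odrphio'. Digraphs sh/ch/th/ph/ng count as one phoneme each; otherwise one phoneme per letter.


Parsing 'odrphio' greedily, digraphs first:
  'o' -> vowel phoneme (phonemes so far: 1)
  'd' -> consonant phoneme (phonemes so far: 2)
  'r' -> consonant phoneme (phonemes so far: 3)
  'ph' -> digraph (1 consonant phoneme) (phonemes so far: 4)
  'i' -> vowel phoneme (phonemes so far: 5)
  'o' -> vowel phoneme (phonemes so far: 6)
Total phonemes: 6

6


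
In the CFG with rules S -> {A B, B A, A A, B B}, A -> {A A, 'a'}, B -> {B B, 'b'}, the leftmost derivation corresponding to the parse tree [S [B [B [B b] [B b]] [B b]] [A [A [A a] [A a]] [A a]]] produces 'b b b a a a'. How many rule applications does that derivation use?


Every bracketed nonterminal node [X ...] in the tree is produced by exactly one rule application.
Reading the tree off as a leftmost derivation:
  Step 1: S  =>  B A   (applied S -> B A)
  Step 2: B A  =>  B B A   (applied B -> B B)
  Step 3: B B A  =>  B B B A   (applied B -> B B)
  Step 4: B B B A  =>  b B B A   (applied B -> b)
  Step 5: b B B A  =>  b b B A   (applied B -> b)
  Step 6: b b B A  =>  b b b A   (applied B -> b)
  Step 7: b b b A  =>  b b b A A   (applied A -> A A)
  Step 8: b b b A A  =>  b b b A A A   (applied A -> A A)
  Step 9: b b b A A A  =>  b b b a A A   (applied A -> a)
  Step 10: b b b a A A  =>  b b b a a A   (applied A -> a)
  Step 11: b b b a a A  =>  b b b a a a   (applied A -> a)
Final yield: b b b a a a
Total rewrite steps: 11

11


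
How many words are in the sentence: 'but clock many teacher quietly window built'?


Counting words by splitting on spaces:
  Word 1: 'but'
  Word 2: 'clock'
  Word 3: 'many'
  Word 4: 'teacher'
  Word 5: 'quietly'
  Word 6: 'window'
  Word 7: 'built'
Total words: 7

7
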